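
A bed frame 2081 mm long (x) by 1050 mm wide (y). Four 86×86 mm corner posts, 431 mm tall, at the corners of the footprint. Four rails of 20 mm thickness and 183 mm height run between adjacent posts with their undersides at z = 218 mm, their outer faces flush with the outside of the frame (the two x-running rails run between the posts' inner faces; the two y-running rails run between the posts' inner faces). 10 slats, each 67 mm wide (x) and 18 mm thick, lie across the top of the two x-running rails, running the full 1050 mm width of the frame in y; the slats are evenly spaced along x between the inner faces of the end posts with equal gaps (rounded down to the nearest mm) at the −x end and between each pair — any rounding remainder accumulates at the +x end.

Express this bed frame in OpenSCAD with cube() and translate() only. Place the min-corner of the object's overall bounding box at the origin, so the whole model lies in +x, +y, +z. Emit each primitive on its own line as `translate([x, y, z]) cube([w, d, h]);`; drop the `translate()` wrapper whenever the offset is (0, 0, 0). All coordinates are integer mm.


// slat z = rail_z + rail_h = 218 + 183 = 401
// slat gap = ⌊(1909 − 10·67) / 11⌋ = 112
cube([86, 86, 431]);
translate([0, 964, 0]) cube([86, 86, 431]);
translate([1995, 0, 0]) cube([86, 86, 431]);
translate([1995, 964, 0]) cube([86, 86, 431]);
translate([86, 0, 218]) cube([1909, 20, 183]);
translate([86, 1030, 218]) cube([1909, 20, 183]);
translate([0, 86, 218]) cube([20, 878, 183]);
translate([2061, 86, 218]) cube([20, 878, 183]);
translate([198, 0, 401]) cube([67, 1050, 18]);
translate([377, 0, 401]) cube([67, 1050, 18]);
translate([556, 0, 401]) cube([67, 1050, 18]);
translate([735, 0, 401]) cube([67, 1050, 18]);
translate([914, 0, 401]) cube([67, 1050, 18]);
translate([1093, 0, 401]) cube([67, 1050, 18]);
translate([1272, 0, 401]) cube([67, 1050, 18]);
translate([1451, 0, 401]) cube([67, 1050, 18]);
translate([1630, 0, 401]) cube([67, 1050, 18]);
translate([1809, 0, 401]) cube([67, 1050, 18]);


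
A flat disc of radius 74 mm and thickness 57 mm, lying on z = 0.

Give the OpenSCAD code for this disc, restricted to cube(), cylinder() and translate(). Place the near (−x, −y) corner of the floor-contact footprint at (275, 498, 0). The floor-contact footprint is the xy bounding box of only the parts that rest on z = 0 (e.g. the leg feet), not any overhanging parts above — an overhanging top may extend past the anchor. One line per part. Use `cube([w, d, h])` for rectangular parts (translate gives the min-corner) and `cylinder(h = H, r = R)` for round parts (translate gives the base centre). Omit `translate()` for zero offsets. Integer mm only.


translate([349, 572, 0]) cylinder(h = 57, r = 74);


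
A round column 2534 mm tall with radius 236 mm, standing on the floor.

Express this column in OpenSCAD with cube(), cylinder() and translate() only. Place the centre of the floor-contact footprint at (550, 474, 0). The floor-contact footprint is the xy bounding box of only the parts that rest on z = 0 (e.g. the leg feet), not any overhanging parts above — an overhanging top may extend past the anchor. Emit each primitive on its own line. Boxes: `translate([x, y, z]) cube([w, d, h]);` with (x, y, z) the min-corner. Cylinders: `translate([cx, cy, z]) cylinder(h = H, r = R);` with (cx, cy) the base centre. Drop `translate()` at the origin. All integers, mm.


translate([550, 474, 0]) cylinder(h = 2534, r = 236);


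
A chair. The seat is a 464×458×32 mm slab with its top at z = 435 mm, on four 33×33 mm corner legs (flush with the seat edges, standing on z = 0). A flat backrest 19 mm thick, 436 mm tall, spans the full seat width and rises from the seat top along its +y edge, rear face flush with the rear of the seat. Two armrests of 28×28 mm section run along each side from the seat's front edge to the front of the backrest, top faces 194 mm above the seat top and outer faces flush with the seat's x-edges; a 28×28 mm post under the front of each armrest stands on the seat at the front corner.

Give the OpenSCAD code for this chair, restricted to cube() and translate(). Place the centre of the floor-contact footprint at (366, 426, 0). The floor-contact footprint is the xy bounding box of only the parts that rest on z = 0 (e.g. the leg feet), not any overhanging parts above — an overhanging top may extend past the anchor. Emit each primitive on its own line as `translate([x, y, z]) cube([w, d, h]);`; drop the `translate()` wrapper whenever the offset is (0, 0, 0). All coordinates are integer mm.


translate([134, 197, 403]) cube([464, 458, 32]);
translate([134, 197, 0]) cube([33, 33, 403]);
translate([565, 197, 0]) cube([33, 33, 403]);
translate([134, 622, 0]) cube([33, 33, 403]);
translate([565, 622, 0]) cube([33, 33, 403]);
translate([134, 636, 435]) cube([464, 19, 436]);
translate([134, 197, 601]) cube([28, 439, 28]);
translate([570, 197, 601]) cube([28, 439, 28]);
translate([134, 197, 435]) cube([28, 28, 166]);
translate([570, 197, 435]) cube([28, 28, 166]);


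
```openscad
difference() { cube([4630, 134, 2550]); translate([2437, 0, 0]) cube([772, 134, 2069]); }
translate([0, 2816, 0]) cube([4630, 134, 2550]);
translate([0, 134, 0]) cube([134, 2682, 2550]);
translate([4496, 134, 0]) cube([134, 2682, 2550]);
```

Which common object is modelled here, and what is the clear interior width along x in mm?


A single room. The interior width is 4362 mm.

Four walls enclosing a rectangle with a door in the front wall — a room. Outside width 4630 minus two 134 mm walls gives 4362 mm.


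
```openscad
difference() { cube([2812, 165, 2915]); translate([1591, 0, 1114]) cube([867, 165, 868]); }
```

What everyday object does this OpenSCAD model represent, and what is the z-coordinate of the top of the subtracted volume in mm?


A wall with a window opening. The window head height is 1982 mm.

A wall with a rectangular opening subtracted — a window. Sill at z = 1114, opening 868 mm tall, so the head is at 1114 + 868 = 1982 mm.


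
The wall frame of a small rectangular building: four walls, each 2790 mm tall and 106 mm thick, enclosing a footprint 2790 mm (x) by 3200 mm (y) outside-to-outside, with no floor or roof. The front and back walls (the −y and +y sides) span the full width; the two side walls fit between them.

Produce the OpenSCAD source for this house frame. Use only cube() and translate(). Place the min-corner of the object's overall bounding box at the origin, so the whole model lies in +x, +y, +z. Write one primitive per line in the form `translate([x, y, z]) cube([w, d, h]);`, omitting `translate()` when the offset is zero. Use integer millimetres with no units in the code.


cube([2790, 106, 2790]);
translate([0, 3094, 0]) cube([2790, 106, 2790]);
translate([0, 106, 0]) cube([106, 2988, 2790]);
translate([2684, 106, 0]) cube([106, 2988, 2790]);


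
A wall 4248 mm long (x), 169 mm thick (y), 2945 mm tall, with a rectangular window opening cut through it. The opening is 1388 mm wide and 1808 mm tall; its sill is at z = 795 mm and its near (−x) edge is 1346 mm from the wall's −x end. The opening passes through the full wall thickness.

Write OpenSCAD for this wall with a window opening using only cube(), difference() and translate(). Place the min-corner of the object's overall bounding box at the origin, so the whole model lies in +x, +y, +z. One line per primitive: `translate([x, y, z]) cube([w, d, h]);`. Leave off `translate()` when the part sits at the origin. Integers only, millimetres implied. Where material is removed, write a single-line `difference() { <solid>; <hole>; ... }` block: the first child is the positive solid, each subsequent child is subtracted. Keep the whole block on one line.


difference() { cube([4248, 169, 2945]); translate([1346, 0, 795]) cube([1388, 169, 1808]); }


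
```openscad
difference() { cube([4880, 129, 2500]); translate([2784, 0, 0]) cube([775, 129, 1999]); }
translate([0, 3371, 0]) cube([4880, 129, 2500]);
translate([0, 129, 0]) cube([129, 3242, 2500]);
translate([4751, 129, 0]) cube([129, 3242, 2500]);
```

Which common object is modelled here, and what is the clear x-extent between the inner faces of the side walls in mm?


A single room. The interior width is 4622 mm.

Four walls enclosing a rectangle with a door in the front wall — a room. Outside width 4880 minus two 129 mm walls gives 4622 mm.


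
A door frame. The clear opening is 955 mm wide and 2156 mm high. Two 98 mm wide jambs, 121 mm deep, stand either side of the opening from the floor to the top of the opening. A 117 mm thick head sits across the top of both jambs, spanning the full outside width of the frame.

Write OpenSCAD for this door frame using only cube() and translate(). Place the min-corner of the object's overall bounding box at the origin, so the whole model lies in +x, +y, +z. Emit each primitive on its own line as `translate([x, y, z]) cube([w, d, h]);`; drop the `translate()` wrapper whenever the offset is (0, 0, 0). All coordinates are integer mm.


cube([98, 121, 2156]);
translate([1053, 0, 0]) cube([98, 121, 2156]);
translate([0, 0, 2156]) cube([1151, 121, 117]);


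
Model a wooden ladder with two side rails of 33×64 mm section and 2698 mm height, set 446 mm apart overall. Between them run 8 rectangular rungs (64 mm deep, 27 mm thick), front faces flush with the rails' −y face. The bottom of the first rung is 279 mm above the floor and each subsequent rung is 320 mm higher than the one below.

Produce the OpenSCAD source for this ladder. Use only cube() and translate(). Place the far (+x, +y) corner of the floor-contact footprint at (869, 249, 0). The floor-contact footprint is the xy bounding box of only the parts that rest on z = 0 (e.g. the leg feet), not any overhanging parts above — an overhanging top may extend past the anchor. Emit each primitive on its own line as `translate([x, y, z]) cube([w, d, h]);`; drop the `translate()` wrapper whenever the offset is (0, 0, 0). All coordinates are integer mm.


// rung span = 446 - 2*33 = 380
// rung[k] z = 279 + k*320
translate([423, 185, 0]) cube([33, 64, 2698]);
translate([836, 185, 0]) cube([33, 64, 2698]);
translate([456, 185, 279]) cube([380, 64, 27]);
translate([456, 185, 599]) cube([380, 64, 27]);
translate([456, 185, 919]) cube([380, 64, 27]);
translate([456, 185, 1239]) cube([380, 64, 27]);
translate([456, 185, 1559]) cube([380, 64, 27]);
translate([456, 185, 1879]) cube([380, 64, 27]);
translate([456, 185, 2199]) cube([380, 64, 27]);
translate([456, 185, 2519]) cube([380, 64, 27]);


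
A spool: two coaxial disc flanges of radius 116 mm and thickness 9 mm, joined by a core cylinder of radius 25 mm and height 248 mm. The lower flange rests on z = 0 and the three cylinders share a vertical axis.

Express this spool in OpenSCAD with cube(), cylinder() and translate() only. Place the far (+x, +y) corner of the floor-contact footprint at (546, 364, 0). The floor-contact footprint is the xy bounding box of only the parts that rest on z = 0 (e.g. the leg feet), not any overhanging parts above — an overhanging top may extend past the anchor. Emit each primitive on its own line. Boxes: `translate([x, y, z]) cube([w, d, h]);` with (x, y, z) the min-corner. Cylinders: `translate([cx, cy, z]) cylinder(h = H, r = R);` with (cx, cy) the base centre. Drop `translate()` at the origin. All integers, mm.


translate([430, 248, 0]) cylinder(h = 9, r = 116);
translate([430, 248, 9]) cylinder(h = 248, r = 25);
translate([430, 248, 257]) cylinder(h = 9, r = 116);


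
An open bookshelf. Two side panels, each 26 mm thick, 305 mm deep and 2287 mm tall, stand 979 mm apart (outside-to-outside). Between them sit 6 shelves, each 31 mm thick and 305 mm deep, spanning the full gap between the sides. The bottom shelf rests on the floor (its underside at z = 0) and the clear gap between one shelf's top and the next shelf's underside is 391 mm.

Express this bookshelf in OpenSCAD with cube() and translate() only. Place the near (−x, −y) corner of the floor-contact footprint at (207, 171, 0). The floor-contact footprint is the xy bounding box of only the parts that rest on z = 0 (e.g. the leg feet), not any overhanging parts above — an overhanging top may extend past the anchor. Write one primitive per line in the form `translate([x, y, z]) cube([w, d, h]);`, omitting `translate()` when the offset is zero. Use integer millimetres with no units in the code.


translate([207, 171, 0]) cube([26, 305, 2287]);
translate([1160, 171, 0]) cube([26, 305, 2287]);
translate([233, 171, 0]) cube([927, 305, 31]);
translate([233, 171, 422]) cube([927, 305, 31]);
translate([233, 171, 844]) cube([927, 305, 31]);
translate([233, 171, 1266]) cube([927, 305, 31]);
translate([233, 171, 1688]) cube([927, 305, 31]);
translate([233, 171, 2110]) cube([927, 305, 31]);


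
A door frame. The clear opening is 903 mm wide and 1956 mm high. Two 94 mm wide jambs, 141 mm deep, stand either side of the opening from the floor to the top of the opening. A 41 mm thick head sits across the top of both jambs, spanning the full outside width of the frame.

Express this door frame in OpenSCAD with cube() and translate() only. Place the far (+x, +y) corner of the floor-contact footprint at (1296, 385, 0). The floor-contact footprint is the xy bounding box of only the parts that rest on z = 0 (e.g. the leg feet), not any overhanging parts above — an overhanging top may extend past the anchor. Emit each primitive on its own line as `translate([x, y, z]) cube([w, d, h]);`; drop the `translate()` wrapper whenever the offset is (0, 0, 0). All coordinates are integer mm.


translate([205, 244, 0]) cube([94, 141, 1956]);
translate([1202, 244, 0]) cube([94, 141, 1956]);
translate([205, 244, 1956]) cube([1091, 141, 41]);


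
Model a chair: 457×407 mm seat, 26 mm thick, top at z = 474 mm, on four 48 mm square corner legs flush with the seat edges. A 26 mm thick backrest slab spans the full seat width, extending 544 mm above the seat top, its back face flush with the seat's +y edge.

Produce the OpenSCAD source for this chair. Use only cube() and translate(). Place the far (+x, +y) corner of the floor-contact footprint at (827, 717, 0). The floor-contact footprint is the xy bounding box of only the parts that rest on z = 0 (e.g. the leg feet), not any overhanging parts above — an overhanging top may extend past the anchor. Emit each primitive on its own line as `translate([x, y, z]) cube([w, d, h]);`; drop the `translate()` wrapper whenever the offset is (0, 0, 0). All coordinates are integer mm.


translate([370, 310, 448]) cube([457, 407, 26]);
translate([370, 310, 0]) cube([48, 48, 448]);
translate([779, 310, 0]) cube([48, 48, 448]);
translate([370, 669, 0]) cube([48, 48, 448]);
translate([779, 669, 0]) cube([48, 48, 448]);
translate([370, 691, 474]) cube([457, 26, 544]);


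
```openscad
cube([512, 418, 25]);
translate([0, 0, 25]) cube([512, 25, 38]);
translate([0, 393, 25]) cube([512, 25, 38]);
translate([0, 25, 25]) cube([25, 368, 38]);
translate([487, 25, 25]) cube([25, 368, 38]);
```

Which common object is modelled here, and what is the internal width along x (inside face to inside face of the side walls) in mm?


An open box. The internal width is 462 mm.

A 512×418 base slab with four walls standing on it — an open box. The base is 512 mm wide and the walls are 25 mm thick, so the internal width is 512 − 2 × 25 = 462 mm.


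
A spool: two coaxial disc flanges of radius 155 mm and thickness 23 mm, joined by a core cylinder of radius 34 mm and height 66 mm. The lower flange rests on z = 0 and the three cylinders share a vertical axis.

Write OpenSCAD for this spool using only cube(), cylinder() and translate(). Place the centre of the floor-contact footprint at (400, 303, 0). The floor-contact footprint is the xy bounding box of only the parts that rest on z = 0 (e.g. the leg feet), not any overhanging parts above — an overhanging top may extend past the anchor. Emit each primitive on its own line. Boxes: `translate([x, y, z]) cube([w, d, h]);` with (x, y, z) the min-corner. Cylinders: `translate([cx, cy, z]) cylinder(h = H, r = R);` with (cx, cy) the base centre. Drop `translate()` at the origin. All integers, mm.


translate([400, 303, 0]) cylinder(h = 23, r = 155);
translate([400, 303, 23]) cylinder(h = 66, r = 34);
translate([400, 303, 89]) cylinder(h = 23, r = 155);


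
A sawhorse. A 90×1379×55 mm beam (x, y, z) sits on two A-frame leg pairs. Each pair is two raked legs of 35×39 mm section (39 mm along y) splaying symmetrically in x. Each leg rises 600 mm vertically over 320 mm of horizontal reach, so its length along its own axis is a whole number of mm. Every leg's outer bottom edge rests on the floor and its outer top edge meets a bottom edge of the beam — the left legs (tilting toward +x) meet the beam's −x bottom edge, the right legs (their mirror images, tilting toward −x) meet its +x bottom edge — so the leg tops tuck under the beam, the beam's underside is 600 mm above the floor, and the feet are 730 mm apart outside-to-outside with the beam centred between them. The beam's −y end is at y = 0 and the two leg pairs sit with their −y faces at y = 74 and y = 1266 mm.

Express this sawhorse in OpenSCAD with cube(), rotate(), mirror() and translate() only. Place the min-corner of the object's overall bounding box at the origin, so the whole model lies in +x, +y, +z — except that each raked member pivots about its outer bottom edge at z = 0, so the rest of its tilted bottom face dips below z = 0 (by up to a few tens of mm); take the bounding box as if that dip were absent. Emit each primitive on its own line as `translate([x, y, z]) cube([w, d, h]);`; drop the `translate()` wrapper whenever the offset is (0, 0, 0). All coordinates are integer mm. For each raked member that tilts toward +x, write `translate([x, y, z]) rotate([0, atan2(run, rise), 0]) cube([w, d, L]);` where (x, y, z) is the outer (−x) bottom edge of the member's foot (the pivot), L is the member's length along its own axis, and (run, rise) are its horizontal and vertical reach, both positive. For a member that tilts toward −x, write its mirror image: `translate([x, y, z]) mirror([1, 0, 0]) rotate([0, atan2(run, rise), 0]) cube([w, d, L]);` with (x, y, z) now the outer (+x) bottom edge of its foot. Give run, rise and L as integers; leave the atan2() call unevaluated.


translate([320, 0, 600]) cube([90, 1379, 55]);
translate([0, 74, 0]) rotate([0, atan2(320, 600), 0]) cube([35, 39, 680]);
translate([730, 74, 0]) mirror([1, 0, 0]) rotate([0, atan2(320, 600), 0]) cube([35, 39, 680]);
translate([0, 1266, 0]) rotate([0, atan2(320, 600), 0]) cube([35, 39, 680]);
translate([730, 1266, 0]) mirror([1, 0, 0]) rotate([0, atan2(320, 600), 0]) cube([35, 39, 680]);


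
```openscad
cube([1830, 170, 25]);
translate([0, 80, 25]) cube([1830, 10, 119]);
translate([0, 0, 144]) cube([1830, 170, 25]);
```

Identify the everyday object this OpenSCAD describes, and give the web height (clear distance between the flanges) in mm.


An I-beam. The web height is 119 mm.

Two wide flanges with a thin centred web — an I-beam. Overall 169 mm minus two 25 mm flanges gives a web of 169 − 2·25 = 119 mm.


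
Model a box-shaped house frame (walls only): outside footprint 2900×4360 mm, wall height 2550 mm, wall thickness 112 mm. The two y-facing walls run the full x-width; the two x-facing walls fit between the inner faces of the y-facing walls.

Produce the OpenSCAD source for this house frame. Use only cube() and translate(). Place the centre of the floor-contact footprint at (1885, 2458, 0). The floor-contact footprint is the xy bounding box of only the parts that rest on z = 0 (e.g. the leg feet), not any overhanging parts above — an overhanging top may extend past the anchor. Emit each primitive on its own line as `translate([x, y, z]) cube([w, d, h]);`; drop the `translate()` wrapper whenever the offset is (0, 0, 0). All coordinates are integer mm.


translate([435, 278, 0]) cube([2900, 112, 2550]);
translate([435, 4526, 0]) cube([2900, 112, 2550]);
translate([435, 390, 0]) cube([112, 4136, 2550]);
translate([3223, 390, 0]) cube([112, 4136, 2550]);


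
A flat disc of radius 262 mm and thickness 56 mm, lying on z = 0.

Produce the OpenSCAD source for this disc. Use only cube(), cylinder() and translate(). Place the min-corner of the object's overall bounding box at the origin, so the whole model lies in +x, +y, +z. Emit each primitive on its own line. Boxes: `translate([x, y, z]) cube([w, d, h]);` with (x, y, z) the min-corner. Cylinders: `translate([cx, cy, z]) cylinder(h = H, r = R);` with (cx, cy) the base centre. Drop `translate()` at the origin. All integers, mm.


translate([262, 262, 0]) cylinder(h = 56, r = 262);


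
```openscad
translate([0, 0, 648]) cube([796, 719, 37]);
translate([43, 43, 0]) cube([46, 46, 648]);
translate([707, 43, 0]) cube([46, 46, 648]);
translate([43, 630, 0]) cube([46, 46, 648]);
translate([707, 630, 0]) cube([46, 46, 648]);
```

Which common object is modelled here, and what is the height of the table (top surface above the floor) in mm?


A table. The table height is 685 mm.

A 796×719×37 slab sits at z = 648 on four 46 mm square posts — a table. The top surface is at 648 + 37 = 685 mm.


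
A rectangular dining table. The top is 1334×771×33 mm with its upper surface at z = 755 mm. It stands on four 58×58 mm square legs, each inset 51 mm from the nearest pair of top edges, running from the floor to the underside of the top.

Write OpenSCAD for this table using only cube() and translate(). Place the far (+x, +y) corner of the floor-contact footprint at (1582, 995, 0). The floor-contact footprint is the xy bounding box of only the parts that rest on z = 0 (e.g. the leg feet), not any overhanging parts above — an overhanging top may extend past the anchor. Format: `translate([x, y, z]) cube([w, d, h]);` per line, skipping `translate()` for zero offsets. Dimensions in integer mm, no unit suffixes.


// leg_h = 755 - 33 = 722
translate([299, 275, 722]) cube([1334, 771, 33]);
translate([350, 326, 0]) cube([58, 58, 722]);
translate([1524, 326, 0]) cube([58, 58, 722]);
translate([350, 937, 0]) cube([58, 58, 722]);
translate([1524, 937, 0]) cube([58, 58, 722]);


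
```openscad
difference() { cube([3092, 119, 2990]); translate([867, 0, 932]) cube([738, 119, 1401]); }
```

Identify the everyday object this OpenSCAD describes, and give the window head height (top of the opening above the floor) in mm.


A wall with a window opening. The window head height is 2333 mm.

A wall with a rectangular opening subtracted — a window. Sill at z = 932, opening 1401 mm tall, so the head is at 932 + 1401 = 2333 mm.


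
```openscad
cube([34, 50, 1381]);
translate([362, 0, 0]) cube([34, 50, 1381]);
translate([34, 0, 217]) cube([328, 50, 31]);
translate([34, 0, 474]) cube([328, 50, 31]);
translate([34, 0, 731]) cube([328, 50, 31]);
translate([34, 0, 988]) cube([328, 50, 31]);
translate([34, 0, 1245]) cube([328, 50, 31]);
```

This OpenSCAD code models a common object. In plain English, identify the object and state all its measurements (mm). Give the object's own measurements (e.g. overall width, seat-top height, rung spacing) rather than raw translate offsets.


A straight ladder. Two 34×50 mm vertical rails, 1381 mm tall, stand 396 mm apart (outside-to-outside) with their front faces coplanar on the −y side. 5 rungs, each 50 mm deep and 31 mm tall, span between the inner faces of the rails, front faces flush with the rails. The lowest rung's underside is at z = 217 mm and rungs are spaced 257 mm apart (underside to underside).


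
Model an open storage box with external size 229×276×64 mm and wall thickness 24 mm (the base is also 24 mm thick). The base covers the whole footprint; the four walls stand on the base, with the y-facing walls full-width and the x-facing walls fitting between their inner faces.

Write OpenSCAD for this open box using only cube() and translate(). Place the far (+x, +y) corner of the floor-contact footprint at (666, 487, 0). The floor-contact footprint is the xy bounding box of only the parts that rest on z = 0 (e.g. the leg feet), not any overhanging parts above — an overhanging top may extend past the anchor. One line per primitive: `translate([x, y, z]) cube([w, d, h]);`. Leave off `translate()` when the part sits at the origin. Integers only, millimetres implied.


translate([437, 211, 0]) cube([229, 276, 24]);
translate([437, 211, 24]) cube([229, 24, 40]);
translate([437, 463, 24]) cube([229, 24, 40]);
translate([437, 235, 24]) cube([24, 228, 40]);
translate([642, 235, 24]) cube([24, 228, 40]);


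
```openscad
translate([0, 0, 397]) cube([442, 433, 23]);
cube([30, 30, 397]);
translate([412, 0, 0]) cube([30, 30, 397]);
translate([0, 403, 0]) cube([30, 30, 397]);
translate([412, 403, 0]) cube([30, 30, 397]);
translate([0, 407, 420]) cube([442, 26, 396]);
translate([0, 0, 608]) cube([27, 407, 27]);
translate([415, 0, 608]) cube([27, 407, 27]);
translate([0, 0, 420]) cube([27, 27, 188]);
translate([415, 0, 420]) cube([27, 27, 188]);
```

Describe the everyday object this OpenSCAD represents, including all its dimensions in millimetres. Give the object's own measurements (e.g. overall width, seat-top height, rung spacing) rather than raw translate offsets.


A chair. The seat is a 442×433×23 mm slab with its top at z = 420 mm, on four 30×30 mm corner legs (flush with the seat edges, standing on z = 0). A flat backrest 26 mm thick, 396 mm tall, spans the full seat width and rises from the seat top along its +y edge, rear face flush with the rear of the seat. Two armrests of 27×27 mm section run along each side from the seat's front edge to the front of the backrest, top faces 215 mm above the seat top and outer faces flush with the seat's x-edges; a 27×27 mm post under the front of each armrest stands on the seat at the front corner.


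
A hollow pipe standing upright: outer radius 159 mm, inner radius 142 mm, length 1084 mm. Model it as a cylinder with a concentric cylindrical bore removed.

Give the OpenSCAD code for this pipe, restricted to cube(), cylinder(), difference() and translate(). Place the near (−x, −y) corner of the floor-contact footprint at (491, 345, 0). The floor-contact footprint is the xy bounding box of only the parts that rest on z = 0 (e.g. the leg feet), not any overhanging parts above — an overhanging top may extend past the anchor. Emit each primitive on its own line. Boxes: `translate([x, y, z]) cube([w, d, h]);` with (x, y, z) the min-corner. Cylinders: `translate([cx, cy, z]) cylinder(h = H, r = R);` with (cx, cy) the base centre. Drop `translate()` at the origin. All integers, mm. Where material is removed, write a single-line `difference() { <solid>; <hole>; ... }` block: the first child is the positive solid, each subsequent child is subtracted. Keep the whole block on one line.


difference() { translate([650, 504, 0]) cylinder(h = 1084, r = 159); translate([650, 504, 0]) cylinder(h = 1084, r = 142); }


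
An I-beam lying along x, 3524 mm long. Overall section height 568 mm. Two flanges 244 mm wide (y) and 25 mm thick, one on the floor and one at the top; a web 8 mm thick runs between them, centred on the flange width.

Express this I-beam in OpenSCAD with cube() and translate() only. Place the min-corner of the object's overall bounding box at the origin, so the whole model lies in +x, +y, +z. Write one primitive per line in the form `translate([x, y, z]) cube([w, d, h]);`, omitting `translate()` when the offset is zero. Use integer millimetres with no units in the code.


cube([3524, 244, 25]);
translate([0, 118, 25]) cube([3524, 8, 518]);
translate([0, 0, 543]) cube([3524, 244, 25]);


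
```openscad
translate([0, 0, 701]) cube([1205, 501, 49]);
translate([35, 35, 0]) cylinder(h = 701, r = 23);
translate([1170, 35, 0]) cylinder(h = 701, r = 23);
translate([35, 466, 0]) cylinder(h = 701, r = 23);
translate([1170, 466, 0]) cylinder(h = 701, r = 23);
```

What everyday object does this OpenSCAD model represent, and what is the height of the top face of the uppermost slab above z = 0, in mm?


A table. The table height is 750 mm.

A 1205×501×49 slab sits at z = 701 on four Ø46 mm round legs — a table. The top surface is at 701 + 49 = 750 mm.


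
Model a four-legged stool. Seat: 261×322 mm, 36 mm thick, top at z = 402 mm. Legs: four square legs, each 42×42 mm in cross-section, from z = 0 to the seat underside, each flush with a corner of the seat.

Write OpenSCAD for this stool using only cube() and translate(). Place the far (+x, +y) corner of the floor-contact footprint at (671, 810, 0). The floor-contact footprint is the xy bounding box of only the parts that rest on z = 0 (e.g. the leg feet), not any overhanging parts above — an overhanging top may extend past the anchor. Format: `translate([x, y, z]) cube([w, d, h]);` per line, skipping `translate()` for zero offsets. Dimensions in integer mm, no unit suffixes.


translate([410, 488, 366]) cube([261, 322, 36]);
translate([410, 488, 0]) cube([42, 42, 366]);
translate([629, 488, 0]) cube([42, 42, 366]);
translate([410, 768, 0]) cube([42, 42, 366]);
translate([629, 768, 0]) cube([42, 42, 366]);


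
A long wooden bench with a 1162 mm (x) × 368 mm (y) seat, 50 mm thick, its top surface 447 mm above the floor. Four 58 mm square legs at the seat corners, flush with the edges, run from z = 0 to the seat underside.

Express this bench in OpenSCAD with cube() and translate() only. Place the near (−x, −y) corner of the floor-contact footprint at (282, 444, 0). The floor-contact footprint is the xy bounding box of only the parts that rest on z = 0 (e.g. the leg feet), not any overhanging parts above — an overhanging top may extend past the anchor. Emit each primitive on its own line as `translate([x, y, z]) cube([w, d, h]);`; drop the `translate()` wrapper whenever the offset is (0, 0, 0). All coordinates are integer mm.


// leg_h = 447 − 50 = 397
translate([282, 444, 397]) cube([1162, 368, 50]);
translate([282, 444, 0]) cube([58, 58, 397]);
translate([282, 754, 0]) cube([58, 58, 397]);
translate([1386, 444, 0]) cube([58, 58, 397]);
translate([1386, 754, 0]) cube([58, 58, 397]);


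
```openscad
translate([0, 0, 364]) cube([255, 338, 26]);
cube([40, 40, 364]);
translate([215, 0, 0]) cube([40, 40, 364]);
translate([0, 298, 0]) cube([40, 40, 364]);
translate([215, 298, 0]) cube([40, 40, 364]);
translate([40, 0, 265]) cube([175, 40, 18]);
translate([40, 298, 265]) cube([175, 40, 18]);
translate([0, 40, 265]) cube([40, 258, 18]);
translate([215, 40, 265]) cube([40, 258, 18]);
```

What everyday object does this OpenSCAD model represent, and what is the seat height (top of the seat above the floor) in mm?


A stool. The seat height is 390 mm.

A 255×338×26 slab at z = 364 on four corner posts — a stool. The seat top is 364 + 26 = 390 mm.


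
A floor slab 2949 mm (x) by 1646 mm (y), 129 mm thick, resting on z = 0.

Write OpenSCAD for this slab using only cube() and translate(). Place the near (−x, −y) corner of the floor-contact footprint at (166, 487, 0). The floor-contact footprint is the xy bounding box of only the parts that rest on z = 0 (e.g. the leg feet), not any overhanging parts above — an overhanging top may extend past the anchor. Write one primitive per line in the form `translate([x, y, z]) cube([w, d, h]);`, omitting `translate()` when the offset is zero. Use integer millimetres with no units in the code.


translate([166, 487, 0]) cube([2949, 1646, 129]);


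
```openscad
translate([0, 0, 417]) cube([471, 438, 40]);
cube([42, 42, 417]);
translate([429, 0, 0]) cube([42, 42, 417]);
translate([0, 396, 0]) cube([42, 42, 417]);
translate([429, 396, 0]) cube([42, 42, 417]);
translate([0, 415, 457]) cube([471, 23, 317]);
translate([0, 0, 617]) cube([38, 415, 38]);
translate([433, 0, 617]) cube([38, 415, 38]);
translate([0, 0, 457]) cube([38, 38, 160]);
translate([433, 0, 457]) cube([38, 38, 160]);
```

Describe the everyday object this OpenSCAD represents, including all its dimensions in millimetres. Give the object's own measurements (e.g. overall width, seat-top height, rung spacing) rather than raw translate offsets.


A chair. The seat is a 471×438×40 mm slab with its top at z = 457 mm, on four 42×42 mm corner legs (flush with the seat edges, standing on z = 0). A flat backrest 23 mm thick, 317 mm tall, spans the full seat width and rises from the seat top along its +y edge, rear face flush with the rear of the seat. Two armrests of 38×38 mm section run along each side from the seat's front edge to the front of the backrest, top faces 198 mm above the seat top and outer faces flush with the seat's x-edges; a 38×38 mm post under the front of each armrest stands on the seat at the front corner.


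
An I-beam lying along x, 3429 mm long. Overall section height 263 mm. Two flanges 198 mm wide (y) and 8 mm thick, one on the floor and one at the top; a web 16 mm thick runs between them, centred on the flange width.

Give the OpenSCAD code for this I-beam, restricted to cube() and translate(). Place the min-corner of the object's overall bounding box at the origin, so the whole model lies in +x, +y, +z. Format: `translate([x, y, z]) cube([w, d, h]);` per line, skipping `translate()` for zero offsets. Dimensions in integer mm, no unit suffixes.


cube([3429, 198, 8]);
translate([0, 91, 8]) cube([3429, 16, 247]);
translate([0, 0, 255]) cube([3429, 198, 8]);


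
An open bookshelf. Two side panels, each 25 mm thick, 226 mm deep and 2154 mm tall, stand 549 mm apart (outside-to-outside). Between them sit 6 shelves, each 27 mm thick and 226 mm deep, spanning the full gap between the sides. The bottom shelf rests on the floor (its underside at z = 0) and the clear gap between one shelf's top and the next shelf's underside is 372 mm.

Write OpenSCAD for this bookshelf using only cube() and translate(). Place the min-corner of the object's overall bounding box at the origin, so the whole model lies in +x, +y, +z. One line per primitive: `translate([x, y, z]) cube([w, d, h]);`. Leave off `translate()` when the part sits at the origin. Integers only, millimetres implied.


cube([25, 226, 2154]);
translate([524, 0, 0]) cube([25, 226, 2154]);
translate([25, 0, 0]) cube([499, 226, 27]);
translate([25, 0, 399]) cube([499, 226, 27]);
translate([25, 0, 798]) cube([499, 226, 27]);
translate([25, 0, 1197]) cube([499, 226, 27]);
translate([25, 0, 1596]) cube([499, 226, 27]);
translate([25, 0, 1995]) cube([499, 226, 27]);


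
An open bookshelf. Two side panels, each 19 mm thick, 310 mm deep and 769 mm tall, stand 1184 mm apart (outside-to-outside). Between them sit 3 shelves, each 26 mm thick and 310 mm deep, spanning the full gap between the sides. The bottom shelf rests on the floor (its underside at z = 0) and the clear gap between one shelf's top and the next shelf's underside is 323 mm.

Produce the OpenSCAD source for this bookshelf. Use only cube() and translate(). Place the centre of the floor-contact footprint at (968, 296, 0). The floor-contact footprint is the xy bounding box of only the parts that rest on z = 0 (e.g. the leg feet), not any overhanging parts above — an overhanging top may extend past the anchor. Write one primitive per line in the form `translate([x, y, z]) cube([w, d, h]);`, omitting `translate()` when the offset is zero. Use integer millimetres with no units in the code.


translate([376, 141, 0]) cube([19, 310, 769]);
translate([1541, 141, 0]) cube([19, 310, 769]);
translate([395, 141, 0]) cube([1146, 310, 26]);
translate([395, 141, 349]) cube([1146, 310, 26]);
translate([395, 141, 698]) cube([1146, 310, 26]);


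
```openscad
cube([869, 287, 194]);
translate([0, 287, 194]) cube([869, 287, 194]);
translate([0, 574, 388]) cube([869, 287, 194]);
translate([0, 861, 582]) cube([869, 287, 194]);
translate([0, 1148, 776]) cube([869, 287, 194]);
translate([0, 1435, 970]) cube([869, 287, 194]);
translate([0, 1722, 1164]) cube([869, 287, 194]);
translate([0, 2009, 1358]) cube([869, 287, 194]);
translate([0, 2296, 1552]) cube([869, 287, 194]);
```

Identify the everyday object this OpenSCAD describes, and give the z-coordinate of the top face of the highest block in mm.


A staircase. The total rise is 1746 mm.

9 identical blocks, each offset up and back from the previous — a staircase. Each step is 194 mm tall and there are 9 of them, so the total rise is 9 × 194 = 1746 mm.


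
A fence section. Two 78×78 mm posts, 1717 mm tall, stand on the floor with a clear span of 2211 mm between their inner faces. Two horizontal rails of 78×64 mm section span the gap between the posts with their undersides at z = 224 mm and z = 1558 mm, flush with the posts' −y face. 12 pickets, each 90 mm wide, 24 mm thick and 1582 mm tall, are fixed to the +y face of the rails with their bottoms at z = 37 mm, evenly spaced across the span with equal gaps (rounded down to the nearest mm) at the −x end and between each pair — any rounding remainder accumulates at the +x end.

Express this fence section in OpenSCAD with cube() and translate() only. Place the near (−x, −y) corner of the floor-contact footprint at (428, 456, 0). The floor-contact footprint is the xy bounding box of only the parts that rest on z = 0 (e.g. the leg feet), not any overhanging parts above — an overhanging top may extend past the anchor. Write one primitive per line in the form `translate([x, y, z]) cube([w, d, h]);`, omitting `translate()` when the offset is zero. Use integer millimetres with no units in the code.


translate([428, 456, 0]) cube([78, 78, 1717]);
translate([2717, 456, 0]) cube([78, 78, 1717]);
translate([506, 456, 224]) cube([2211, 78, 64]);
translate([506, 456, 1558]) cube([2211, 78, 64]);
translate([593, 534, 37]) cube([90, 24, 1582]);
translate([770, 534, 37]) cube([90, 24, 1582]);
translate([947, 534, 37]) cube([90, 24, 1582]);
translate([1124, 534, 37]) cube([90, 24, 1582]);
translate([1301, 534, 37]) cube([90, 24, 1582]);
translate([1478, 534, 37]) cube([90, 24, 1582]);
translate([1655, 534, 37]) cube([90, 24, 1582]);
translate([1832, 534, 37]) cube([90, 24, 1582]);
translate([2009, 534, 37]) cube([90, 24, 1582]);
translate([2186, 534, 37]) cube([90, 24, 1582]);
translate([2363, 534, 37]) cube([90, 24, 1582]);
translate([2540, 534, 37]) cube([90, 24, 1582]);


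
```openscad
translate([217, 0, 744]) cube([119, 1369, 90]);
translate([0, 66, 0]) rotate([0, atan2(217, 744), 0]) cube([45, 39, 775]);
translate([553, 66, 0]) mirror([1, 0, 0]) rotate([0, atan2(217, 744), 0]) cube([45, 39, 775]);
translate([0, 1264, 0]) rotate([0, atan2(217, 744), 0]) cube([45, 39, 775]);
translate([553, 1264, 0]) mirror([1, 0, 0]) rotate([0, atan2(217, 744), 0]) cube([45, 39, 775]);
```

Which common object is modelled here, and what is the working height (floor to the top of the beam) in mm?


A sawhorse. The overall height is 834 mm.

A beam across two mirrored pairs of raked legs — a sawhorse. The beam's underside is at z = 744 (matching the legs' vertical rise in atan2(217, 744)) and the beam is 90 mm tall, so its top is at 744 + 90 = 834 mm. The raked legs top out at the beam's underside, so that is the highest point.


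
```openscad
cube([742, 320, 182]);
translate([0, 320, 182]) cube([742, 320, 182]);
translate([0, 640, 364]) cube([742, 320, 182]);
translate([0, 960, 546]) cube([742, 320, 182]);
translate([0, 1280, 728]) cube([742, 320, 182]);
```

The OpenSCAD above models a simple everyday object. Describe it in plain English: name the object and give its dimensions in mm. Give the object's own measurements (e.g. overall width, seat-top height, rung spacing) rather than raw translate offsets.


A straight staircase of 5 solid steps. Each step is 742 mm wide (x), 320 mm deep (y, the going) and 182 mm tall (the rise). The first step rests on the floor; each subsequent step sits one going further in +y and one rise higher in +z, directly behind and above the previous step with no overlap.


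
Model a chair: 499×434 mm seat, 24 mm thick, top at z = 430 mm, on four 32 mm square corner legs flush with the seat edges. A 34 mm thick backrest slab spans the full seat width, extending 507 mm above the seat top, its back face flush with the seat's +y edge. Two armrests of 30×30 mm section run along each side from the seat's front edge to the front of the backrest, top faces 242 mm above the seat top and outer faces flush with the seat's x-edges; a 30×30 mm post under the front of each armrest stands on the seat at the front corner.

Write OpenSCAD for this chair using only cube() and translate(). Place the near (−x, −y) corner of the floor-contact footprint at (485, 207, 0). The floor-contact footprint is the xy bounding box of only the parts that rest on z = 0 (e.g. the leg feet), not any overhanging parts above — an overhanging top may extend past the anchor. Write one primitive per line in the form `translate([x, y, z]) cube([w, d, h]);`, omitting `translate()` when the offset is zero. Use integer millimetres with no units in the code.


// leg_h = 430 - 24 = 406
// arm post h = 242 - 30 = 212
translate([485, 207, 406]) cube([499, 434, 24]);
translate([485, 207, 0]) cube([32, 32, 406]);
translate([952, 207, 0]) cube([32, 32, 406]);
translate([485, 609, 0]) cube([32, 32, 406]);
translate([952, 609, 0]) cube([32, 32, 406]);
translate([485, 607, 430]) cube([499, 34, 507]);
translate([485, 207, 642]) cube([30, 400, 30]);
translate([954, 207, 642]) cube([30, 400, 30]);
translate([485, 207, 430]) cube([30, 30, 212]);
translate([954, 207, 430]) cube([30, 30, 212]);
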